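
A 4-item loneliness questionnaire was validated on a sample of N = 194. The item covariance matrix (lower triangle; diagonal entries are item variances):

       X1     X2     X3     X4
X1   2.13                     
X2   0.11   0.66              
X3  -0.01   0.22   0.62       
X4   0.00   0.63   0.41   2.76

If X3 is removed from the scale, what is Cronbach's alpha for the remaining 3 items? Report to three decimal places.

α = 0.316

Remaining items: X1, X2, X4 (k = 3).
sum of item variances = 2.13 + 0.66 + 2.76 = 5.55
Var(T) = 5.55 + 2 × 0.74 = 7.03
α (item deleted) = (3/2)·(1 − 5.55/7.03) = 0.316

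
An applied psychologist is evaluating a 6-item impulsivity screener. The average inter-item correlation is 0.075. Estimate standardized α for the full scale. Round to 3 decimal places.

Standardized α = k·r̄ / (1 + (k−1)·r̄) = 6 × 0.075 / (1 + 5 × 0.075)
  = 0.4500 / 1.3750 = 0.327

standardized α = 0.327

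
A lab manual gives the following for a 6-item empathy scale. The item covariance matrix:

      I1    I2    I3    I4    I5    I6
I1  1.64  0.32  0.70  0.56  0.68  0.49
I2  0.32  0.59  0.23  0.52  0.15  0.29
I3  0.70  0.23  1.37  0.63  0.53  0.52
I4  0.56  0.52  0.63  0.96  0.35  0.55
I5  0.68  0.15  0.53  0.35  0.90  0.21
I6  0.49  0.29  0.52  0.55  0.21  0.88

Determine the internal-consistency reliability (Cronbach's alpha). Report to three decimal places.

Σσ²ᵢ = 1.64 + 0.59 + 1.37 + 0.96 + 0.90 + 0.88 = 6.34
Sum of off-diagonal covariances = 6.73
Var(T) = 6.34 + 2 × 6.73 = 19.80
α = (k/(k−1))·(1 − Σσ²ᵢ/Var(T)) = (6/5)·(1 − 6.34/19.80) = 0.816

Cronbach's alpha = 0.816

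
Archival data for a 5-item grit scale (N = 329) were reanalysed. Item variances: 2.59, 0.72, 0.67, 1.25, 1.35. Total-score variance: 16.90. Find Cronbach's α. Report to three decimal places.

sum of item variances = 2.59 + 0.72 + 0.67 + 1.25 + 1.35 = 6.58
α = (k/(k−1))·(1 − sum of item variances/σ²_T) = (5/4)·(1 − 6.58/16.90) = 0.763

Cronbach's α = 0.763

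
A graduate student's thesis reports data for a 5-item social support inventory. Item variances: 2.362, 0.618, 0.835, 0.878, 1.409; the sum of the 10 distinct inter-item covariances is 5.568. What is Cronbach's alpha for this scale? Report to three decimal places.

sum of item variances = 2.362 + 0.618 + 0.835 + 0.878 + 1.409 = 6.102
Sum of distinct covariances = 5.568
σ²_total = sum of item variances + 2·Σcov = 6.102 + 2 × 5.568 = 17.238
α = (5/4)·(1 − 6.102/17.238) = 0.808

α = 0.808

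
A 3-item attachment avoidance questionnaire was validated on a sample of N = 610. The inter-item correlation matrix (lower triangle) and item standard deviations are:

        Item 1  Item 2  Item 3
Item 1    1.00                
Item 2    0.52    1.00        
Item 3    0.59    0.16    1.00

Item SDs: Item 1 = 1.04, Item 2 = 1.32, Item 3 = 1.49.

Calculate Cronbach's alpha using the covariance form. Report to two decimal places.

Cronbach's alpha = 0.65

Σσ²ᵢ = 1.04² + 1.32² + 1.49² = 5.0441
Covariances σ_ij = r_ij · s_i · s_j:
  σ(Item 1,Item 2) = 0.52 × 1.04 × 1.32 = 0.7139
  σ(Item 1,Item 3) = 0.59 × 1.04 × 1.49 = 0.9143
  σ(Item 2,Item 3) = 0.16 × 1.32 × 1.49 = 0.3147
σ²_T = Σσ²ᵢ + 2·Σσ_ij = 5.0441 + 2 × 1.9429 = 8.9299
α = (3/2)·(1 − 5.0441/8.9299) = 0.65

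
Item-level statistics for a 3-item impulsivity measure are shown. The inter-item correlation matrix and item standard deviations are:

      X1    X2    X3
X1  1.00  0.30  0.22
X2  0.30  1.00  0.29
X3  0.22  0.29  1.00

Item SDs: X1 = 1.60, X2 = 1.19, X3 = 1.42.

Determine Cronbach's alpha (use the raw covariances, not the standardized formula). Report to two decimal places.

Σσ²ᵢ = 1.60² + 1.19² + 1.42² = 5.9925
Covariances σ_ij = r_ij · s_i · s_j:
  σ(X1,X2) = 0.30 × 1.60 × 1.19 = 0.5712
  σ(X1,X3) = 0.22 × 1.60 × 1.42 = 0.4998
  σ(X2,X3) = 0.29 × 1.19 × 1.42 = 0.4900
σ²_T = Σσ²ᵢ + 2·Σσ_ij = 5.9925 + 2 × 1.5610 = 9.1145
α = (3/2)·(1 − 5.9925/9.1145) = 0.51

Cronbach's alpha = 0.51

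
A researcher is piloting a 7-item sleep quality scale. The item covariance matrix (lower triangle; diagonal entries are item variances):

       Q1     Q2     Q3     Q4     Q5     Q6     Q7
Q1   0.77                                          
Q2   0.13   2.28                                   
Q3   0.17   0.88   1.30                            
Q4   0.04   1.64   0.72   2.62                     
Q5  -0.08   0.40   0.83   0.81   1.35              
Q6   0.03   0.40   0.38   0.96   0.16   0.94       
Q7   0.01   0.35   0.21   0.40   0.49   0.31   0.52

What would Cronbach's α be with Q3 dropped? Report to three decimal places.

Cronbach's α = 0.706

Remaining items: Q1, Q2, Q4, Q5, Q6, Q7 (k = 6).
Σσ²ᵢ = 0.77 + 2.28 + 2.62 + 1.35 + 0.94 + 0.52 = 8.48
σ²_T = 8.48 + 2 × 6.05 = 20.58
α (item deleted) = (6/5)·(1 − 8.48/20.58) = 0.706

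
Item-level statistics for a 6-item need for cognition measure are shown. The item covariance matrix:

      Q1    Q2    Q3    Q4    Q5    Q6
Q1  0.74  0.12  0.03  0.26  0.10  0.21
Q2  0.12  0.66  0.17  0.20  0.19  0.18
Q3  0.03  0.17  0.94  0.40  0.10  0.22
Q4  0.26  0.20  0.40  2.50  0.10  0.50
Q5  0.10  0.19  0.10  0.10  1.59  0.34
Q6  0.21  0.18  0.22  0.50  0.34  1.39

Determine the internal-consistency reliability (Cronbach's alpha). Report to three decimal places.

α = 0.533

ΣVar(i) = 0.74 + 0.66 + 0.94 + 2.50 + 1.59 + 1.39 = 7.82
Σ_{i<j} σ_ij = 3.12
σ²_total = 7.82 + 2 × 3.12 = 14.06
α = (k/(k−1))·(1 − ΣVar(i)/σ²_total) = (6/5)·(1 − 7.82/14.06) = 0.533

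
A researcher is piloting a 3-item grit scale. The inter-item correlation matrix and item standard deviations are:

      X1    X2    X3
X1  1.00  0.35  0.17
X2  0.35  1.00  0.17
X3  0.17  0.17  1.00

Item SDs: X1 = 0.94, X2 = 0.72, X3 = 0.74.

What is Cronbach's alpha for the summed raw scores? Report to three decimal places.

Σσ²ᵢ = 0.94² + 0.72² + 0.74² = 1.9496
Covariances σ_ij = r_ij · s_i · s_j:
  σ(X1,X2) = 0.35 × 0.94 × 0.72 = 0.2369
  σ(X1,X3) = 0.17 × 0.94 × 0.74 = 0.1183
  σ(X2,X3) = 0.17 × 0.72 × 0.74 = 0.0906
σ²_T = Σσ²ᵢ + 2·Σσ_ij = 1.9496 + 2 × 0.4458 = 2.8412
α = (3/2)·(1 − 1.9496/2.8412) = 0.471

α = 0.471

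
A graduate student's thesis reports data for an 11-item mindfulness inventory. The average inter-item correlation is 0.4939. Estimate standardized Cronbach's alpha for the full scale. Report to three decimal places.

Standardized α = k·r̄ / (1 + (k−1)·r̄) = 11 × 0.4939 / (1 + 10 × 0.4939)
  = 5.4329 / 5.9390 = 0.915

standardized Cronbach's alpha = 0.915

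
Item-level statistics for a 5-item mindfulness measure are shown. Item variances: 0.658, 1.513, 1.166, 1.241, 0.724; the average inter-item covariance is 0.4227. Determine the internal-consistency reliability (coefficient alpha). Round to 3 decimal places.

Σσᵢ² = 0.658 + 1.513 + 1.166 + 1.241 + 0.724 = 5.302
Sum of the 10 distinct covariances = 10 × 0.4227 = 4.2270
Var(T) = Σσᵢ² + 2·Σcov = 5.302 + 2 × 4.2270 = 13.7560
α = (5/4)·(1 − 5.302/13.7560) = 0.768

α = 0.768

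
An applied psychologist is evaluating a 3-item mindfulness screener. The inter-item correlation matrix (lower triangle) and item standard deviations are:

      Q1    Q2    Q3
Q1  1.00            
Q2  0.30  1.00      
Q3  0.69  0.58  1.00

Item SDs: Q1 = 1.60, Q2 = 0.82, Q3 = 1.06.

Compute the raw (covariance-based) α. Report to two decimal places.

Σσ²ᵢ = 1.60² + 0.82² + 1.06² = 4.3560
Covariances σ_ij = r_ij · s_i · s_j:
  σ(Q1,Q2) = 0.30 × 1.60 × 0.82 = 0.3936
  σ(Q1,Q3) = 0.69 × 1.60 × 1.06 = 1.1702
  σ(Q2,Q3) = 0.58 × 0.82 × 1.06 = 0.5041
σ²_T = Σσ²ᵢ + 2·Σσ_ij = 4.3560 + 2 × 2.0679 = 8.4918
α = (3/2)·(1 − 4.3560/8.4918) = 0.73

α = 0.73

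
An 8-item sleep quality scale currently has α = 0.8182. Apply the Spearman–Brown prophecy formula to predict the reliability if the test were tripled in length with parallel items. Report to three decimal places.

predicted reliability = 0.931

Length factor m = 3
α' = m·α / (1 + (m−1)·α)
   = 3 × 0.8182 / (1 + (3 − 1) × 0.8182)
   = 2.4546 / 2.6364 = 0.931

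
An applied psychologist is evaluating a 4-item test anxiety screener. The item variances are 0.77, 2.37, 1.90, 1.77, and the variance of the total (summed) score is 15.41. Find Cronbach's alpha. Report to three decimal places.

Cronbach's alpha = 0.744

ΣVar(i) = 0.77 + 2.37 + 1.90 + 1.77 = 6.81
α = (k/(k−1))·(1 − ΣVar(i)/Var(T)) = (4/3)·(1 − 6.81/15.41) = 0.744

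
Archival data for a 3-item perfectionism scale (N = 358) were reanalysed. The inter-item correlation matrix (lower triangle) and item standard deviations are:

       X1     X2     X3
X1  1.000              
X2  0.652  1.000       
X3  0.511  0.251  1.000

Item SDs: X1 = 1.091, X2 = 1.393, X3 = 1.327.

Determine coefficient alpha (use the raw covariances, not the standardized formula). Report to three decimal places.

coefficient alpha = 0.709

Σσ²ᵢ = 1.091² + 1.393² + 1.327² = 4.8917
Covariances σ_ij = r_ij · s_i · s_j:
  σ(X1,X2) = 0.652 × 1.091 × 1.393 = 0.9909
  σ(X1,X3) = 0.511 × 1.091 × 1.327 = 0.7398
  σ(X2,X3) = 0.251 × 1.393 × 1.327 = 0.4640
σ²_T = Σσ²ᵢ + 2·Σσ_ij = 4.8917 + 2 × 2.1947 = 9.2811
α = (3/2)·(1 − 4.8917/9.2811) = 0.709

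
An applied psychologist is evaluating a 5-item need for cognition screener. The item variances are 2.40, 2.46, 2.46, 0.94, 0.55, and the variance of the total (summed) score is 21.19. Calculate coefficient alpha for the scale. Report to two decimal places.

Σσᵢ² = 2.40 + 2.46 + 2.46 + 0.94 + 0.55 = 8.81
α = (k/(k−1))·(1 − Σσᵢ²/σ²_T) = (5/4)·(1 − 8.81/21.19) = 0.73

coefficient alpha = 0.73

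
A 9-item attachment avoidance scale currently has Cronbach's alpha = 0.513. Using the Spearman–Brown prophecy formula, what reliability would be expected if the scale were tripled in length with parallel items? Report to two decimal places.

predicted reliability = 0.76

Length factor m = 3
α' = m·α / (1 + (m−1)·α)
   = 3 × 0.513 / (1 + (3 − 1) × 0.513)
   = 1.5390 / 2.0260 = 0.76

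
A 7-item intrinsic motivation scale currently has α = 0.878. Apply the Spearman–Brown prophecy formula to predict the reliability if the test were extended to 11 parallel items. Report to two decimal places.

Length factor m = 11/7 = 1.5714
α' = m·α / (1 + (m−1)·α)
   = 11/7 × 0.878 / (1 + (11/7 − 1) × 0.878)
   = 1.3797 / 1.5017 = 0.92

predicted reliability = 0.92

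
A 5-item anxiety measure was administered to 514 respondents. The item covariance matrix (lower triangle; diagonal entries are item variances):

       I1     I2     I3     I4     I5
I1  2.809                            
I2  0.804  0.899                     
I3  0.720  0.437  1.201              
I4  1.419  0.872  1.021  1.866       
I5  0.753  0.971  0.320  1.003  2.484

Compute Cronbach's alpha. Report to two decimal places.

Σσᵢ² = 2.809 + 0.899 + 1.201 + 1.866 + 2.484 = 9.259
Sum of the distinct covariances = 8.320
σ²_T = 9.259 + 2 × 8.320 = 25.899
α = (k/(k−1))·(1 − Σσᵢ²/σ²_T) = (5/4)·(1 − 9.259/25.899) = 0.80

Cronbach's alpha = 0.80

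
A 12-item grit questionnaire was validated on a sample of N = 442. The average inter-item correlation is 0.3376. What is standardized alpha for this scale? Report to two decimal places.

α = 0.86

Standardized α = k·r̄ / (1 + (k−1)·r̄) = 12 × 0.3376 / (1 + 11 × 0.3376)
  = 4.0512 / 4.7136 = 0.86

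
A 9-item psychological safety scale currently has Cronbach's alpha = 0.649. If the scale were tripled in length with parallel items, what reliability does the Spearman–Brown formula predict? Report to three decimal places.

predicted reliability = 0.847

Length factor m = 3
α' = m·α / (1 + (m−1)·α)
   = 3 × 0.649 / (1 + (3 − 1) × 0.649)
   = 1.9470 / 2.2980 = 0.847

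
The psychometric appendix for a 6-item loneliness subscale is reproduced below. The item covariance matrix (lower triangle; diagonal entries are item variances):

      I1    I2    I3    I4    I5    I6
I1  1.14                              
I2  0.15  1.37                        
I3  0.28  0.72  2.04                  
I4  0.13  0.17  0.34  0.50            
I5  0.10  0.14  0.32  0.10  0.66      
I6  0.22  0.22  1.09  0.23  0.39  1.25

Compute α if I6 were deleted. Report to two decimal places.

α = 0.58

Remaining items: I1, I2, I3, I4, I5 (k = 5).
sum of item variances = 1.14 + 1.37 + 2.04 + 0.50 + 0.66 = 5.71
total variance = 5.71 + 2 × 2.45 = 10.61
α (item deleted) = (5/4)·(1 − 5.71/10.61) = 0.58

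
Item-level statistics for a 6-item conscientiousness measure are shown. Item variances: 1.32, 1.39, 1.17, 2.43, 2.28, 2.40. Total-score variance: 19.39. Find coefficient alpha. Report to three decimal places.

coefficient alpha = 0.520

Σσ²ᵢ = 1.32 + 1.39 + 1.17 + 2.43 + 2.28 + 2.40 = 10.99
α = (k/(k−1))·(1 − Σσ²ᵢ/total variance) = (6/5)·(1 − 10.99/19.39) = 0.520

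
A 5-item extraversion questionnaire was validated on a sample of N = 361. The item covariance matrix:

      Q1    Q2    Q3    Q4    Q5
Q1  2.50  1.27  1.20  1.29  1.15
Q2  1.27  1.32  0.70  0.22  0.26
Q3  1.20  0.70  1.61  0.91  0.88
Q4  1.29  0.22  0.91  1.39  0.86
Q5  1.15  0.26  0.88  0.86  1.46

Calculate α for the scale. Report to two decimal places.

Σσ²ᵢ = 2.50 + 1.32 + 1.61 + 1.39 + 1.46 = 8.28
Sum of the distinct covariances = 8.74
total variance = 8.28 + 2 × 8.74 = 25.76
α = (k/(k−1))·(1 − Σσ²ᵢ/total variance) = (5/4)·(1 − 8.28/25.76) = 0.85

α = 0.85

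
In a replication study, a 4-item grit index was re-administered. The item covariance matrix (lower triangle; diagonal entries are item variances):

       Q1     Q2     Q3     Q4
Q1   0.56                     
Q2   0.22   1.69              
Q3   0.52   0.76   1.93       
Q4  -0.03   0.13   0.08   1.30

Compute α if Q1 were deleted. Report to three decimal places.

α = 0.424

Remaining items: Q2, Q3, Q4 (k = 3).
Σσ²ᵢ = 1.69 + 1.93 + 1.30 = 4.92
total variance = 4.92 + 2 × 0.97 = 6.86
α (item deleted) = (3/2)·(1 − 4.92/6.86) = 0.424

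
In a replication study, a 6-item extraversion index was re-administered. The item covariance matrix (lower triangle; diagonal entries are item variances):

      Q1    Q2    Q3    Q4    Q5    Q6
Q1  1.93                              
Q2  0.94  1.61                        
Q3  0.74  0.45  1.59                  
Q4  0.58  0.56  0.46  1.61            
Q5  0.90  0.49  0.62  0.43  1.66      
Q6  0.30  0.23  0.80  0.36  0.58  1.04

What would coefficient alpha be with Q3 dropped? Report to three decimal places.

Remaining items: Q1, Q2, Q4, Q5, Q6 (k = 5).
ΣVar(i) = 1.93 + 1.61 + 1.61 + 1.66 + 1.04 = 7.85
σ²_T = 7.85 + 2 × 5.37 = 18.59
α (item deleted) = (5/4)·(1 − 7.85/18.59) = 0.722

coefficient alpha = 0.722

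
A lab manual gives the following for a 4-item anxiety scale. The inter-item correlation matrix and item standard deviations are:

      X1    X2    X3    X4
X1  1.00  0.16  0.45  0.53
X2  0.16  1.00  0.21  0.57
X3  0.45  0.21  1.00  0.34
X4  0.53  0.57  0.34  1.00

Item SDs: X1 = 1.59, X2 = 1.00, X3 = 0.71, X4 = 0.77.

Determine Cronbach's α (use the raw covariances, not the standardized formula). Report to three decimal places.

Cronbach's α = 0.648

Σσ²ᵢ = 1.59² + 1.00² + 0.71² + 0.77² = 4.6251
Covariances σ_ij = r_ij · s_i · s_j:
  σ(X1,X2) = 0.16 × 1.59 × 1.00 = 0.2544
  σ(X1,X3) = 0.45 × 1.59 × 0.71 = 0.5080
  σ(X1,X4) = 0.53 × 1.59 × 0.77 = 0.6489
  σ(X2,X3) = 0.21 × 1.00 × 0.71 = 0.1491
  σ(X2,X4) = 0.57 × 1.00 × 0.77 = 0.4389
  σ(X3,X4) = 0.34 × 0.71 × 0.77 = 0.1859
σ²_T = Σσ²ᵢ + 2·Σσ_ij = 4.6251 + 2 × 2.1852 = 8.9955
α = (4/3)·(1 − 4.6251/8.9955) = 0.648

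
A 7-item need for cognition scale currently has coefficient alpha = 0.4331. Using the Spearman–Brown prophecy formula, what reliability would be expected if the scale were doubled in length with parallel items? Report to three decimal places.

predicted reliability = 0.604

Length factor m = 2
α' = m·α / (1 + (m−1)·α)
   = 2 × 0.4331 / (1 + (2 − 1) × 0.4331)
   = 0.8662 / 1.4331 = 0.604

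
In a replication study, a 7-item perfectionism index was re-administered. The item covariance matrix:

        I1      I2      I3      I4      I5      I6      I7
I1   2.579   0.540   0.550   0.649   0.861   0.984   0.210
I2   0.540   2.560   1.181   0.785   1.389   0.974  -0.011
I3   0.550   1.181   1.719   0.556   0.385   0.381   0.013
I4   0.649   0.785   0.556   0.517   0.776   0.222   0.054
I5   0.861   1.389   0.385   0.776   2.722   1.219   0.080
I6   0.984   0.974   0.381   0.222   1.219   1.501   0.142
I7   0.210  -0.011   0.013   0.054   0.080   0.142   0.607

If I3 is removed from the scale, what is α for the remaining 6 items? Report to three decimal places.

α = 0.754

Remaining items: I1, I2, I4, I5, I6, I7 (k = 6).
Σσᵢ² = 2.579 + 2.560 + 0.517 + 2.722 + 1.501 + 0.607 = 10.486
σ²_T = 10.486 + 2 × 8.874 = 28.234
α (item deleted) = (6/5)·(1 − 10.486/28.234) = 0.754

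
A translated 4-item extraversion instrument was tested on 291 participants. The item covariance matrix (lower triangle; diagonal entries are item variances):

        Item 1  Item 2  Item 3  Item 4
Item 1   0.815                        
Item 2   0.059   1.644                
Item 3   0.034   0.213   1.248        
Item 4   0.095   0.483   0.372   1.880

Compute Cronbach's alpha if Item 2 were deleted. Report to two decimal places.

Cronbach's alpha = 0.30

Remaining items: Item 1, Item 3, Item 4 (k = 3).
sum of item variances = 0.815 + 1.248 + 1.880 = 3.943
total variance = 3.943 + 2 × 0.501 = 4.945
α (item deleted) = (3/2)·(1 − 3.943/4.945) = 0.30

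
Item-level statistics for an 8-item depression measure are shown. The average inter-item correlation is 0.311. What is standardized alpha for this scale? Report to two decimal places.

α = 0.78

Standardized α = k·r̄ / (1 + (k−1)·r̄) = 8 × 0.311 / (1 + 7 × 0.311)
  = 2.4880 / 3.1770 = 0.78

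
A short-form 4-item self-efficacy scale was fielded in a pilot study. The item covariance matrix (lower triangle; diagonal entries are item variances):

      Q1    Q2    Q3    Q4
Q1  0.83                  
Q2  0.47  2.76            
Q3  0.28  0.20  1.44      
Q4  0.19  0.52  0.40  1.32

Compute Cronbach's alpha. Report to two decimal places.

sum of item variances = 0.83 + 2.76 + 1.44 + 1.32 = 6.35
Sum of the distinct covariances = 2.06
total variance = 6.35 + 2 × 2.06 = 10.47
α = (k/(k−1))·(1 − sum of item variances/total variance) = (4/3)·(1 − 6.35/10.47) = 0.52

α = 0.52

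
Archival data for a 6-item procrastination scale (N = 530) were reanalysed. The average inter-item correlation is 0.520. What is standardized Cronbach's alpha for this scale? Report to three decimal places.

α = 0.867

Standardized α = k·r̄ / (1 + (k−1)·r̄) = 6 × 0.520 / (1 + 5 × 0.520)
  = 3.1200 / 3.6000 = 0.867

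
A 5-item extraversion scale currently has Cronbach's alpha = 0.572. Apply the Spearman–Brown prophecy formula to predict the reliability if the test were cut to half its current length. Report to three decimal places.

Length factor m = 1/2
α' = m·α / (1 − (1−m)·α)
   = 1/2 × 0.572 / (1 − (1 − 1/2) × 0.572)
   = 0.2860 / 0.7140 = 0.401

predicted reliability = 0.401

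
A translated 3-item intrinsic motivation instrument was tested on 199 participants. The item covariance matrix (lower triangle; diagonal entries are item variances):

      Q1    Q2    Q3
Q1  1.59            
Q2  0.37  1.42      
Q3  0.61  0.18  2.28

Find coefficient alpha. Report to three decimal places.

α = 0.457

Σσ²ᵢ = 1.59 + 1.42 + 2.28 = 5.29
Sum of the distinct covariances = 1.16
σ²_T = 5.29 + 2 × 1.16 = 7.61
α = (k/(k−1))·(1 − Σσ²ᵢ/σ²_T) = (3/2)·(1 − 5.29/7.61) = 0.457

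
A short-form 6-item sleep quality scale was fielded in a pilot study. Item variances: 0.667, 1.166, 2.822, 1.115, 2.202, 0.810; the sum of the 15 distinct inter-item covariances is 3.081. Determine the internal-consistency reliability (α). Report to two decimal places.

α = 0.49

ΣVar(i) = 0.667 + 1.166 + 2.822 + 1.115 + 2.202 + 0.810 = 8.782
Sum of distinct covariances = 3.081
σ²_total = ΣVar(i) + 2·Σcov = 8.782 + 2 × 3.081 = 14.944
α = (6/5)·(1 − 8.782/14.944) = 0.49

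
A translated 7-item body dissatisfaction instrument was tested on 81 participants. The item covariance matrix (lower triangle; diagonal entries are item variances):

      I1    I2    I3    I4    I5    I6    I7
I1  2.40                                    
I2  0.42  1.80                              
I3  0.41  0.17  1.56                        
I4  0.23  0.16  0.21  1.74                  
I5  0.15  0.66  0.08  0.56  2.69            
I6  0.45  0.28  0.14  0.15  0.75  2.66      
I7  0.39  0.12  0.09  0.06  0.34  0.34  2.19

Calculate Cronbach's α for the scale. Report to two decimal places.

Cronbach's α = 0.53

Σσ²ᵢ = 2.40 + 1.80 + 1.56 + 1.74 + 2.69 + 2.66 + 2.19 = 15.04
Σ_{i<j} σ_ij = 6.16
Var(T) = 15.04 + 2 × 6.16 = 27.36
α = (k/(k−1))·(1 − Σσ²ᵢ/Var(T)) = (7/6)·(1 − 15.04/27.36) = 0.53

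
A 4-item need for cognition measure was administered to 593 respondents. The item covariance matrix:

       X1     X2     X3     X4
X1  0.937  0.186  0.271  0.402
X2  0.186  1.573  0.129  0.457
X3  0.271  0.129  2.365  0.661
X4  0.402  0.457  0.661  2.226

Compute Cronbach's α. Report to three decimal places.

Σσᵢ² = 0.937 + 1.573 + 2.365 + 2.226 = 7.101
Σ_{i<j} σ_ij = 2.106
σ²_T = 7.101 + 2 × 2.106 = 11.313
α = (k/(k−1))·(1 − Σσᵢ²/σ²_T) = (4/3)·(1 − 7.101/11.313) = 0.496

α = 0.496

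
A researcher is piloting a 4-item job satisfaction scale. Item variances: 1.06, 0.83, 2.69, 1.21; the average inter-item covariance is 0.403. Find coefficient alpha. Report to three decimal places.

α = 0.607

sum of item variances = 1.06 + 0.83 + 2.69 + 1.21 = 5.79
Sum of the 6 distinct covariances = 6 × 0.403 = 2.418
total variance = sum of item variances + 2·Σcov = 5.79 + 2 × 2.418 = 10.626
α = (4/3)·(1 − 5.79/10.626) = 0.607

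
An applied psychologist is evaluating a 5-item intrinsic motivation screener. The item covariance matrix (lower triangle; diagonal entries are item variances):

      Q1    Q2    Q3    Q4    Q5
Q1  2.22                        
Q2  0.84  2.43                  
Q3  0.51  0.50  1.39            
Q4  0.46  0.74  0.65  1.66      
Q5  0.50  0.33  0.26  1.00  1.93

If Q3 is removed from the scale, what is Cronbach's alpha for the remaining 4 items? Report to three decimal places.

Remaining items: Q1, Q2, Q4, Q5 (k = 4).
Σσ²ᵢ = 2.22 + 2.43 + 1.66 + 1.93 = 8.24
σ²_total = 8.24 + 2 × 3.87 = 15.98
α (item deleted) = (4/3)·(1 − 8.24/15.98) = 0.646

Cronbach's alpha = 0.646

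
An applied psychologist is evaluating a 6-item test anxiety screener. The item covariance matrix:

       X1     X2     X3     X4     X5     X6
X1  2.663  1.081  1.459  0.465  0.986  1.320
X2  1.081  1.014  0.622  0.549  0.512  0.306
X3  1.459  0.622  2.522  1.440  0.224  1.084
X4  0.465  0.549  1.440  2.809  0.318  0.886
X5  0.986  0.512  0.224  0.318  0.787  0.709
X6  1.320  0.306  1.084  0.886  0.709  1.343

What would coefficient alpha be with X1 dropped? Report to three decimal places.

coefficient alpha = 0.763

Remaining items: X2, X3, X4, X5, X6 (k = 5).
sum of item variances = 1.014 + 2.522 + 2.809 + 0.787 + 1.343 = 8.475
total variance = 8.475 + 2 × 6.650 = 21.775
α (item deleted) = (5/4)·(1 − 8.475/21.775) = 0.763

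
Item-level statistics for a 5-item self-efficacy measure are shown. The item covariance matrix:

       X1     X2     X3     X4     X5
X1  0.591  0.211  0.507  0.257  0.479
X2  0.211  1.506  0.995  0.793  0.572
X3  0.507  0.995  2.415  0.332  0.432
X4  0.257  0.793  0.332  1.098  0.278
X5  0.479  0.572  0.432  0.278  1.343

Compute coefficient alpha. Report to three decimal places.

Σσᵢ² = 0.591 + 1.506 + 2.415 + 1.098 + 1.343 = 6.953
Sum of off-diagonal covariances = 4.856
total variance = 6.953 + 2 × 4.856 = 16.665
α = (k/(k−1))·(1 − Σσᵢ²/total variance) = (5/4)·(1 − 6.953/16.665) = 0.728

α = 0.728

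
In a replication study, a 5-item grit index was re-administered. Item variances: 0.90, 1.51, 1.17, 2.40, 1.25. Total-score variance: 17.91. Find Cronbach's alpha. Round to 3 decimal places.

ΣVar(i) = 0.90 + 1.51 + 1.17 + 2.40 + 1.25 = 7.23
α = (k/(k−1))·(1 − ΣVar(i)/σ²_T) = (5/4)·(1 − 7.23/17.91) = 0.745

Cronbach's alpha = 0.745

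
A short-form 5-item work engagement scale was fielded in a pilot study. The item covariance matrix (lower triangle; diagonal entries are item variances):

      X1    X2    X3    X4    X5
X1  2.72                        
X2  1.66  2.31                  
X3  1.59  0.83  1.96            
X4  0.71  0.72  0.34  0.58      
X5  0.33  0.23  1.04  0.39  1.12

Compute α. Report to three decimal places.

α = 0.804

Σσᵢ² = 2.72 + 2.31 + 1.96 + 0.58 + 1.12 = 8.69
Sum of the distinct covariances = 7.84
σ²_T = 8.69 + 2 × 7.84 = 24.37
α = (k/(k−1))·(1 − Σσᵢ²/σ²_T) = (5/4)·(1 − 8.69/24.37) = 0.804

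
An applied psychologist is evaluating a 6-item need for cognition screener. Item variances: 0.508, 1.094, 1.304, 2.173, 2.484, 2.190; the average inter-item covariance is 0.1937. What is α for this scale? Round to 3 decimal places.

sum of item variances = 0.508 + 1.094 + 1.304 + 2.173 + 2.484 + 2.190 = 9.753
Sum of the 15 distinct covariances = 15 × 0.1937 = 2.9055
Var(T) = sum of item variances + 2·Σcov = 9.753 + 2 × 2.9055 = 15.5640
α = (6/5)·(1 − 9.753/15.5640) = 0.448

α = 0.448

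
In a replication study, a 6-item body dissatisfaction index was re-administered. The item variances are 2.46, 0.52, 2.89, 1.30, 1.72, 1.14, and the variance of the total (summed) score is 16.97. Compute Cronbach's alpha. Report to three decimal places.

Cronbach's alpha = 0.491

sum of item variances = 2.46 + 0.52 + 2.89 + 1.30 + 1.72 + 1.14 = 10.03
α = (k/(k−1))·(1 − sum of item variances/total variance) = (6/5)·(1 − 10.03/16.97) = 0.491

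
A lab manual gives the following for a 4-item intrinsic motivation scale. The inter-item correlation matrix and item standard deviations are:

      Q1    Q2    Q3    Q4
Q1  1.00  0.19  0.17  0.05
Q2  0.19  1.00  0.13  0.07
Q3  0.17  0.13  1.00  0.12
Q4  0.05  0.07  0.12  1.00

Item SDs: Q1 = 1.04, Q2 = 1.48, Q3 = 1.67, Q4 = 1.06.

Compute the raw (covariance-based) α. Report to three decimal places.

α = 0.352

Σσ²ᵢ = 1.04² + 1.48² + 1.67² + 1.06² = 7.1845
Covariances σ_ij = r_ij · s_i · s_j:
  σ(Q1,Q2) = 0.19 × 1.04 × 1.48 = 0.2924
  σ(Q1,Q3) = 0.17 × 1.04 × 1.67 = 0.2953
  σ(Q1,Q4) = 0.05 × 1.04 × 1.06 = 0.0551
  σ(Q2,Q3) = 0.13 × 1.48 × 1.67 = 0.3213
  σ(Q2,Q4) = 0.07 × 1.48 × 1.06 = 0.1098
  σ(Q3,Q4) = 0.12 × 1.67 × 1.06 = 0.2124
σ²_T = Σσ²ᵢ + 2·Σσ_ij = 7.1845 + 2 × 1.2863 = 9.7571
α = (4/3)·(1 − 7.1845/9.7571) = 0.352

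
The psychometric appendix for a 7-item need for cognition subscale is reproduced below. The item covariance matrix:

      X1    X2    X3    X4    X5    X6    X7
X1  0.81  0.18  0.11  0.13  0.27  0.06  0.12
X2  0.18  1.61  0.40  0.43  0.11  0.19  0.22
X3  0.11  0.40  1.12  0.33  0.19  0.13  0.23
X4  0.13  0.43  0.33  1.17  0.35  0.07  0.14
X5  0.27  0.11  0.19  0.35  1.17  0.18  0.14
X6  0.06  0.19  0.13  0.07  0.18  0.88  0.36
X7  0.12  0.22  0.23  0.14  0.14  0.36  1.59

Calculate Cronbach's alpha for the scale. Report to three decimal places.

Σσ²ᵢ = 0.81 + 1.61 + 1.12 + 1.17 + 1.17 + 0.88 + 1.59 = 8.35
Sum of the distinct covariances = 4.34
Var(T) = 8.35 + 2 × 4.34 = 17.03
α = (k/(k−1))·(1 − Σσ²ᵢ/Var(T)) = (7/6)·(1 − 8.35/17.03) = 0.595

α = 0.595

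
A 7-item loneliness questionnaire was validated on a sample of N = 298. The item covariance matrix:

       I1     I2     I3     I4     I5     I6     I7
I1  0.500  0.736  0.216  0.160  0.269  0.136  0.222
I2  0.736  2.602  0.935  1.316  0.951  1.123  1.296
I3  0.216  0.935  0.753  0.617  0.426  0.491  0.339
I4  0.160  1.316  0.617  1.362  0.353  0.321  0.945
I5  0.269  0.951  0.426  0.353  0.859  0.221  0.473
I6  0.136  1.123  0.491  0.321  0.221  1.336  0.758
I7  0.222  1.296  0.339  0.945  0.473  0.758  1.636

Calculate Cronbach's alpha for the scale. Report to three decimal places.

Cronbach's alpha = 0.853

Σσᵢ² = 0.500 + 2.602 + 0.753 + 1.362 + 0.859 + 1.336 + 1.636 = 9.048
Sum of the distinct covariances = 12.304
Var(T) = 9.048 + 2 × 12.304 = 33.656
α = (k/(k−1))·(1 − Σσᵢ²/Var(T)) = (7/6)·(1 − 9.048/33.656) = 0.853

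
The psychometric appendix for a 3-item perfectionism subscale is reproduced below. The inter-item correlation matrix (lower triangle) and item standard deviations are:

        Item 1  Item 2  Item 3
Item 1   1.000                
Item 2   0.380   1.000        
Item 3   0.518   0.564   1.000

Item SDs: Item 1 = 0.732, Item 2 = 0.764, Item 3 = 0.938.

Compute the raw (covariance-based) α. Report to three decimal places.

Σσ²ᵢ = 0.732² + 0.764² + 0.938² = 1.9994
Covariances σ_ij = r_ij · s_i · s_j:
  σ(Item 1,Item 2) = 0.380 × 0.732 × 0.764 = 0.2125
  σ(Item 1,Item 3) = 0.518 × 0.732 × 0.938 = 0.3557
  σ(Item 2,Item 3) = 0.564 × 0.764 × 0.938 = 0.4042
σ²_T = Σσ²ᵢ + 2·Σσ_ij = 1.9994 + 2 × 0.9724 = 3.9442
α = (3/2)·(1 − 1.9994/3.9442) = 0.740

α = 0.740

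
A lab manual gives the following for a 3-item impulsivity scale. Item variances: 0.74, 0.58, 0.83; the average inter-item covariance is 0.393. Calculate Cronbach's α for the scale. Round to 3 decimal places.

α = 0.785

Σσᵢ² = 0.74 + 0.58 + 0.83 = 2.15
Sum of the 3 distinct covariances = 3 × 0.393 = 1.179
σ²_total = Σσᵢ² + 2·Σcov = 2.15 + 2 × 1.179 = 4.508
α = (3/2)·(1 − 2.15/4.508) = 0.785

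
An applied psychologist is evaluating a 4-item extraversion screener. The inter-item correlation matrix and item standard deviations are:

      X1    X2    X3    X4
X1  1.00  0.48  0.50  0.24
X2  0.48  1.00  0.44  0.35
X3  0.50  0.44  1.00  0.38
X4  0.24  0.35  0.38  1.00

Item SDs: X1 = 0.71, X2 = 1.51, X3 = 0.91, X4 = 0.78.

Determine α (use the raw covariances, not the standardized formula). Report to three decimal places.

α = 0.689

Σσ²ᵢ = 0.71² + 1.51² + 0.91² + 0.78² = 4.2207
Covariances σ_ij = r_ij · s_i · s_j:
  σ(X1,X2) = 0.48 × 0.71 × 1.51 = 0.5146
  σ(X1,X3) = 0.50 × 0.71 × 0.91 = 0.3231
  σ(X1,X4) = 0.24 × 0.71 × 0.78 = 0.1329
  σ(X2,X3) = 0.44 × 1.51 × 0.91 = 0.6046
  σ(X2,X4) = 0.35 × 1.51 × 0.78 = 0.4122
  σ(X3,X4) = 0.38 × 0.91 × 0.78 = 0.2697
σ²_T = Σσ²ᵢ + 2·Σσ_ij = 4.2207 + 2 × 2.2571 = 8.7349
α = (4/3)·(1 − 4.2207/8.7349) = 0.689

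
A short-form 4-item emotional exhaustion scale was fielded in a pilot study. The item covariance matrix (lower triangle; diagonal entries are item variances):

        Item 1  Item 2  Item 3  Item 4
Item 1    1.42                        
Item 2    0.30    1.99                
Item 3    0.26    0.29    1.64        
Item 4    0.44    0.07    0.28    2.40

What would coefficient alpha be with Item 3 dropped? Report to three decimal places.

Remaining items: Item 1, Item 2, Item 4 (k = 3).
ΣVar(i) = 1.42 + 1.99 + 2.40 = 5.81
Var(T) = 5.81 + 2 × 0.81 = 7.43
α (item deleted) = (3/2)·(1 − 5.81/7.43) = 0.327

coefficient alpha = 0.327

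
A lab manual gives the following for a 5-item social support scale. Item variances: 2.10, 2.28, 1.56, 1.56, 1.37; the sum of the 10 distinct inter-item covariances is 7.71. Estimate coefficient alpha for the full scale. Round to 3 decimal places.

ΣVar(i) = 2.10 + 2.28 + 1.56 + 1.56 + 1.37 = 8.87
Sum of distinct covariances = 7.71
total variance = ΣVar(i) + 2·Σcov = 8.87 + 2 × 7.71 = 24.29
α = (5/4)·(1 − 8.87/24.29) = 0.794

α = 0.794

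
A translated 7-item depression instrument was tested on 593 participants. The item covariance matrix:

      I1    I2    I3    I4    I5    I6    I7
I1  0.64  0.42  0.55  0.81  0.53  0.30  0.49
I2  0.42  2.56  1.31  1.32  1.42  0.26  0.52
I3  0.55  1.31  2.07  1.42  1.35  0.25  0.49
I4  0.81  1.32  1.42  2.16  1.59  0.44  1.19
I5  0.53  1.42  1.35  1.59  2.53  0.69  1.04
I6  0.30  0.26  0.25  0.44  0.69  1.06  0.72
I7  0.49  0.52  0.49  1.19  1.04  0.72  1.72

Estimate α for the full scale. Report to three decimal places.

Σσ²ᵢ = 0.64 + 2.56 + 2.07 + 2.16 + 2.53 + 1.06 + 1.72 = 12.74
Sum of off-diagonal covariances = 17.11
σ²_T = 12.74 + 2 × 17.11 = 46.96
α = (k/(k−1))·(1 − Σσ²ᵢ/σ²_T) = (7/6)·(1 − 12.74/46.96) = 0.850

α = 0.850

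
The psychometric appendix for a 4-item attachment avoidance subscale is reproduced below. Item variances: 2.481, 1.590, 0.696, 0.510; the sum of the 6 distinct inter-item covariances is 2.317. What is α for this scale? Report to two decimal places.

α = 0.62

sum of item variances = 2.481 + 1.590 + 0.696 + 0.510 = 5.277
Sum of distinct covariances = 2.317
σ²_T = sum of item variances + 2·Σcov = 5.277 + 2 × 2.317 = 9.911
α = (4/3)·(1 − 5.277/9.911) = 0.62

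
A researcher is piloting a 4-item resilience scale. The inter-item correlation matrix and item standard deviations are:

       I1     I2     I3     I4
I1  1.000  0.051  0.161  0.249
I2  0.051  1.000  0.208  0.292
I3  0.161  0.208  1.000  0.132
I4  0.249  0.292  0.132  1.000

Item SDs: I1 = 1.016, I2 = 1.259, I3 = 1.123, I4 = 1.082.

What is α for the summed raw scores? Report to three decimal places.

Σσ²ᵢ = 1.016² + 1.259² + 1.123² + 1.082² = 5.0492
Covariances σ_ij = r_ij · s_i · s_j:
  σ(I1,I2) = 0.051 × 1.016 × 1.259 = 0.0652
  σ(I1,I3) = 0.161 × 1.016 × 1.123 = 0.1837
  σ(I1,I4) = 0.249 × 1.016 × 1.082 = 0.2737
  σ(I2,I3) = 0.208 × 1.259 × 1.123 = 0.2941
  σ(I2,I4) = 0.292 × 1.259 × 1.082 = 0.3978
  σ(I3,I4) = 0.132 × 1.123 × 1.082 = 0.1604
σ²_T = Σσ²ᵢ + 2·Σσ_ij = 5.0492 + 2 × 1.3749 = 7.7990
α = (4/3)·(1 − 5.0492/7.7990) = 0.470

α = 0.470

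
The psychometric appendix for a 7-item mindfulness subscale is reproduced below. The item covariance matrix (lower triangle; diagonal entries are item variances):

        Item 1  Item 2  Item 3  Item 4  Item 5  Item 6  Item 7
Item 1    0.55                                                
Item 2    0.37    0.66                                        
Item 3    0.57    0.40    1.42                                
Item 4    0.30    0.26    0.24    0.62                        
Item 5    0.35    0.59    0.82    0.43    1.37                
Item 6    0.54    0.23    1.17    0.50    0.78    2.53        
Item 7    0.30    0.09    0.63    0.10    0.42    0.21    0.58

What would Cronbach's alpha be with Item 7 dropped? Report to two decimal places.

Remaining items: Item 1, Item 2, Item 3, Item 4, Item 5, Item 6 (k = 6).
Σσᵢ² = 0.55 + 0.66 + 1.42 + 0.62 + 1.37 + 2.53 = 7.15
σ²_total = 7.15 + 2 × 7.55 = 22.25
α (item deleted) = (6/5)·(1 − 7.15/22.25) = 0.81

Cronbach's alpha = 0.81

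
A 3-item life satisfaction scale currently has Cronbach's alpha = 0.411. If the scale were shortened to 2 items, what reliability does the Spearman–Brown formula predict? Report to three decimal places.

predicted reliability = 0.317

Length factor m = 2/3 = 0.6667
α' = m·α / (1 − (1−m)·α)
   = 2/3 × 0.411 / (1 − (1 − 2/3) × 0.411)
   = 0.2740 / 0.8630 = 0.317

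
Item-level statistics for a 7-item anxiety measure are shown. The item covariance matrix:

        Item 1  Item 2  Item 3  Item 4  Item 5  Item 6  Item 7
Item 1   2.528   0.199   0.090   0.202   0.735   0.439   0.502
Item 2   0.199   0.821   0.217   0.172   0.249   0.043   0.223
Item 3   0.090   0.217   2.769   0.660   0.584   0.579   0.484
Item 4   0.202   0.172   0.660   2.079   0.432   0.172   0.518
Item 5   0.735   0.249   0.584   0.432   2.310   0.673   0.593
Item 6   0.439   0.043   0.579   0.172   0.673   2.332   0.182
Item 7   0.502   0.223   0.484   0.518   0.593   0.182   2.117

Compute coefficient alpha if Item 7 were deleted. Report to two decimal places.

coefficient alpha = 0.55

Remaining items: Item 1, Item 2, Item 3, Item 4, Item 5, Item 6 (k = 6).
Σσᵢ² = 2.528 + 0.821 + 2.769 + 2.079 + 2.310 + 2.332 = 12.839
total variance = 12.839 + 2 × 5.446 = 23.731
α (item deleted) = (6/5)·(1 − 12.839/23.731) = 0.55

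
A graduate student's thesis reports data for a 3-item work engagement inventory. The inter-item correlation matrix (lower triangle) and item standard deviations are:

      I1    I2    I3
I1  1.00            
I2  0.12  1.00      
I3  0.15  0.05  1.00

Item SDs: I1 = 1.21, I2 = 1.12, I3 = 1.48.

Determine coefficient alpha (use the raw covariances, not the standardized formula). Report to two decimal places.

α = 0.26

Σσ²ᵢ = 1.21² + 1.12² + 1.48² = 4.9089
Covariances σ_ij = r_ij · s_i · s_j:
  σ(I1,I2) = 0.12 × 1.21 × 1.12 = 0.1626
  σ(I1,I3) = 0.15 × 1.21 × 1.48 = 0.2686
  σ(I2,I3) = 0.05 × 1.12 × 1.48 = 0.0829
σ²_T = Σσ²ᵢ + 2·Σσ_ij = 4.9089 + 2 × 0.5141 = 5.9371
α = (3/2)·(1 − 4.9089/5.9371) = 0.26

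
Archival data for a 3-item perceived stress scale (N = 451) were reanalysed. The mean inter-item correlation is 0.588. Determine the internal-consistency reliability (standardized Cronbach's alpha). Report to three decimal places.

Standardized α = k·r̄ / (1 + (k−1)·r̄) = 3 × 0.588 / (1 + 2 × 0.588)
  = 1.7640 / 2.1760 = 0.811

standardized Cronbach's alpha = 0.811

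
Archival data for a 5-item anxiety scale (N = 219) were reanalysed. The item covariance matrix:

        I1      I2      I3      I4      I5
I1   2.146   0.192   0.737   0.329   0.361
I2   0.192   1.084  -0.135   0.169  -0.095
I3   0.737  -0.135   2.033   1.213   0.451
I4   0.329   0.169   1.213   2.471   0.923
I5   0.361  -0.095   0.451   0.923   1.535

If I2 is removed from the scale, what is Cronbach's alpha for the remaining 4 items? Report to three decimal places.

Remaining items: I1, I3, I4, I5 (k = 4).
Σσ²ᵢ = 2.146 + 2.033 + 2.471 + 1.535 = 8.185
Var(T) = 8.185 + 2 × 4.014 = 16.213
α (item deleted) = (4/3)·(1 − 8.185/16.213) = 0.660

Cronbach's alpha = 0.660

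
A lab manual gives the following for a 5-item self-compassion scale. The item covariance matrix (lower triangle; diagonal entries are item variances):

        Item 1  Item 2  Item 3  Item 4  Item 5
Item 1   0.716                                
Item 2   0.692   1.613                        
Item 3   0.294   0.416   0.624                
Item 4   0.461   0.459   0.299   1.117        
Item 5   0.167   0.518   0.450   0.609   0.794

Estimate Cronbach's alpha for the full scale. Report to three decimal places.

α = 0.803

Σσᵢ² = 0.716 + 1.613 + 0.624 + 1.117 + 0.794 = 4.864
Sum of the distinct covariances = 4.365
total variance = 4.864 + 2 × 4.365 = 13.594
α = (k/(k−1))·(1 − Σσᵢ²/total variance) = (5/4)·(1 − 4.864/13.594) = 0.803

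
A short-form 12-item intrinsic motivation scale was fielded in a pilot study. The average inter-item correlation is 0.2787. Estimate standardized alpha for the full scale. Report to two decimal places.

Standardized α = k·r̄ / (1 + (k−1)·r̄) = 12 × 0.2787 / (1 + 11 × 0.2787)
  = 3.3444 / 4.0657 = 0.82

standardized alpha = 0.82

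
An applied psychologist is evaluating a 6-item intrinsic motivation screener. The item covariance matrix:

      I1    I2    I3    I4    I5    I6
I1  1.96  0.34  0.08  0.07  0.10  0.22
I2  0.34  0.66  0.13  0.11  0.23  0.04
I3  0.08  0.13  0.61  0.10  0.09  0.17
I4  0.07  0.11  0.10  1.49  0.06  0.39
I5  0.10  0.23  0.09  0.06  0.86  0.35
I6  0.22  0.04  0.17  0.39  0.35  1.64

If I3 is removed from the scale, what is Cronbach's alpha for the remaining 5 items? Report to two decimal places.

α = 0.46

Remaining items: I1, I2, I4, I5, I6 (k = 5).
Σσ²ᵢ = 1.96 + 0.66 + 1.49 + 0.86 + 1.64 = 6.61
σ²_T = 6.61 + 2 × 1.91 = 10.43
α (item deleted) = (5/4)·(1 − 6.61/10.43) = 0.46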